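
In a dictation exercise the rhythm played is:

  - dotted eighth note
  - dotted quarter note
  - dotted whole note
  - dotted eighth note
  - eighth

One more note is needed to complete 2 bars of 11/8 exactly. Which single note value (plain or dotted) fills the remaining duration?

dotted quarter note

2 bars of 11/8 = 44 sixteenth notes.
Express everything in sixteenth notes: dotted eighth note = 3; dotted quarter note = 6; dotted whole note = 24; dotted eighth note = 3; eighth = 2.
Sum: 3 + 6 + 24 + 3 + 2 = 38.
Remaining: 44 − 38 = 6 sixteenth notes, which is a dotted quarter note.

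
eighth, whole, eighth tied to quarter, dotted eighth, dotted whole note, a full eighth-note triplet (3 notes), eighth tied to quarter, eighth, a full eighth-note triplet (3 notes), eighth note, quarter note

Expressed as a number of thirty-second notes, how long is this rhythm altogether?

Convert each value to thirty-second notes: eighth = 4; whole = 32; eighth tied to quarter (eighth + quarter) = 12; dotted eighth = 6; dotted whole note = 48; a full eighth-note triplet (3 notes) (three triplet eighths span one quarter) = 8; eighth tied to quarter (eighth + quarter) = 12; eighth = 4; a full eighth-note triplet (3 notes) (three triplet eighths span one quarter) = 8; eighth note = 4; quarter note = 8.
Total: 4 + 32 + 12 + 6 + 48 + 8 + 12 + 4 + 8 + 4 + 8 = 146 thirty-second notes.

146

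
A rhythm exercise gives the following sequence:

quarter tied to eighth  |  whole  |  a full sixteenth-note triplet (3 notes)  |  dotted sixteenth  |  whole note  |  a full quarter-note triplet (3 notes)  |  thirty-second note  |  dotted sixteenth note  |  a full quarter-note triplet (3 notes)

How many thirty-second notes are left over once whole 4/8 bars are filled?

One bar of 4/8 = 16 thirty-second notes.
Convert each value to thirty-second notes: quarter tied to eighth (quarter + eighth) = 12; whole = 32; a full sixteenth-note triplet (3 notes) (three triplet sixteenths span one eighth) = 4; dotted sixteenth = 3; whole note = 32; a full quarter-note triplet (3 notes) (three triplet quarters span one half) = 16; thirty-second note = 1; dotted sixteenth note = 3; a full quarter-note triplet (3 notes) (three triplet quarters span one half) = 16.
Altogether 12 + 32 + 4 + 3 + 32 + 16 + 1 + 3 + 16 = 119.
119 ÷ 16 = 7 complete bars with 7 thirty-second notes remaining.

7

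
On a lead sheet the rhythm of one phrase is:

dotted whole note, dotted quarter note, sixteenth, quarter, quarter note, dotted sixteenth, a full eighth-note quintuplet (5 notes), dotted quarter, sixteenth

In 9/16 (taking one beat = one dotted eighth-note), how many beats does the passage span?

18.5

One dotted eighth-note beat = 6 thirty-second notes.
Convert each value to thirty-second notes: dotted whole note = 48; dotted quarter note = 12; sixteenth = 2; quarter = 8; quarter note = 8; dotted sixteenth = 3; a full eighth-note quintuplet (5 notes) (five quintuplet eighths span one half) = 16; dotted quarter = 12; sixteenth = 2.
Total: 48 + 12 + 2 + 8 + 8 + 3 + 16 + 12 + 2 = 111.
111 ÷ 6 = 18.5 beats.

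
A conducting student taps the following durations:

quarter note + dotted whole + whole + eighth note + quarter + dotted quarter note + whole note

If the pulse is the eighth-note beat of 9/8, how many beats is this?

36

One eighth-note beat = 2 sixteenth notes.
Express everything in sixteenth notes: quarter note = 4; dotted whole = 24; whole = 16; eighth note = 2; quarter = 4; dotted quarter note = 6; whole note = 16.
Altogether 4 + 24 + 16 + 2 + 4 + 6 + 16 = 72.
72 ÷ 2 = 36 beats.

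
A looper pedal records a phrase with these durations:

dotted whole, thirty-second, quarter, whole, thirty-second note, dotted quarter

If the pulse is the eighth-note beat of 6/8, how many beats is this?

25.5

One eighth-note beat = 4 thirty-second notes.
Express everything in thirty-second notes: dotted whole = 48; thirty-second = 1; quarter = 8; whole = 32; thirty-second note = 1; dotted quarter = 12.
Altogether 48 + 1 + 8 + 32 + 1 + 12 = 102.
102 ÷ 4 = 25.5 beats.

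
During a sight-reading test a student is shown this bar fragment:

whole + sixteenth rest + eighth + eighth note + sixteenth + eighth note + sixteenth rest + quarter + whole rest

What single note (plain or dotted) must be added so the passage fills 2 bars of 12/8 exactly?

dotted eighth note

2 bars of 12/8 = 48 sixteenth notes.
Each duration in sixteenth notes: whole = 16; sixteenth rest = 1; eighth = 2; eighth note = 2; sixteenth = 1; eighth note = 2; sixteenth rest = 1; quarter = 4; whole rest = 16.
Adding: 16 + 1 + 2 + 2 + 1 + 2 + 1 + 4 + 16 = 45.
Remaining: 48 − 45 = 3 sixteenth notes, which is a dotted eighth note.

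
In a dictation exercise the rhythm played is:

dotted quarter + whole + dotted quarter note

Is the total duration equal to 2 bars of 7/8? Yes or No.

Yes

One bar of 7/8 = 7 eighth notes, so 2 bars = 14.
In eighth notes: dotted quarter = 3; whole = 8; dotted quarter note = 3.
Total: 3 + 8 + 3 = 14.
14 equals 14, so the answer is Yes.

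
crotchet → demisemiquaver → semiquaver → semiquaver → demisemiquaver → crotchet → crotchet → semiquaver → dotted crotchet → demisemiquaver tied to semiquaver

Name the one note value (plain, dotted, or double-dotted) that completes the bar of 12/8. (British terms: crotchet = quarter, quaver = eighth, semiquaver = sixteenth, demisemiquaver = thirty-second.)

thirty-second note

The bar of 12/8 = 48 thirty-second notes.
Each duration in thirty-second notes: crotchet = 8; demisemiquaver = 1; semiquaver = 2; semiquaver = 2; demisemiquaver = 1; crotchet = 8; crotchet = 8; semiquaver = 2; dotted crotchet = 12; demisemiquaver tied to semiquaver (demisemiquaver + semiquaver) = 3.
Total: 8 + 1 + 2 + 2 + 1 + 8 + 8 + 2 + 12 + 3 = 47.
Remaining: 48 − 47 = 1 thirty-second note, which is a thirty-second note.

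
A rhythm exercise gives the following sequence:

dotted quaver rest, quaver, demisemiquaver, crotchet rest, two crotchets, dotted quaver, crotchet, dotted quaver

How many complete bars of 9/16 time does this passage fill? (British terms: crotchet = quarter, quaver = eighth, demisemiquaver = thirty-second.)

One bar of 9/16 = 18 thirty-second notes.
In thirty-second notes: dotted quaver rest = 6; quaver = 4; demisemiquaver = 1; crotchet rest = 8; crotchet = 8; crotchet = 8; dotted quaver = 6; crotchet = 8; dotted quaver = 6.
Adding: 6 + 4 + 1 + 8 + 8 + 8 + 6 + 8 + 6 = 55.
55 ÷ 18 = 3 complete bars with 1 left over.

3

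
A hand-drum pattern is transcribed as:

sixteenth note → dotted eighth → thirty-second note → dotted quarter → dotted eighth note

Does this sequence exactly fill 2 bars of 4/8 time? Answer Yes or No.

One bar of 4/8 = 16 thirty-second notes, so 2 bars = 32.
Express everything in thirty-second notes: sixteenth note = 2; dotted eighth = 6; thirty-second note = 1; dotted quarter = 12; dotted eighth note = 6.
Total: 2 + 6 + 1 + 12 + 6 = 27.
27 falls short of 32, so the answer is No.

No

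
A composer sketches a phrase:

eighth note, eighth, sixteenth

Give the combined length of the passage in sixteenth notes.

In sixteenth notes: eighth note = 2; eighth = 2; sixteenth = 1.
Sum: 2 + 2 + 1 = 5 sixteenth notes.

5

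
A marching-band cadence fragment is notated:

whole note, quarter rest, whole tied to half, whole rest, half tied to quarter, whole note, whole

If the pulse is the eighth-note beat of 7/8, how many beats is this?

One eighth-note beat = 2 sixteenth notes.
Each duration in sixteenth notes: whole note = 16; quarter rest = 4; whole tied to half (whole + half) = 24; whole rest = 16; half tied to quarter (half + quarter) = 12; whole note = 16; whole = 16.
Total: 16 + 4 + 24 + 16 + 12 + 16 + 16 = 104.
104 ÷ 2 = 52 beats.

52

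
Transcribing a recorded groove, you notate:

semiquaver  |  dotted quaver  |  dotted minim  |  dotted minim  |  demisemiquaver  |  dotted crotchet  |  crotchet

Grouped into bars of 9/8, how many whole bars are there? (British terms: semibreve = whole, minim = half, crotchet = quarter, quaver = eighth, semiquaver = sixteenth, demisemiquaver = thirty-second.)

One bar of 9/8 = 36 thirty-second notes.
Each duration in thirty-second notes: semiquaver = 2; dotted quaver = 6; dotted minim = 24; dotted minim = 24; demisemiquaver = 1; dotted crotchet = 12; crotchet = 8.
Altogether 2 + 6 + 24 + 24 + 1 + 12 + 8 = 77.
77 ÷ 36 = 2 complete bars with 5 left over.

2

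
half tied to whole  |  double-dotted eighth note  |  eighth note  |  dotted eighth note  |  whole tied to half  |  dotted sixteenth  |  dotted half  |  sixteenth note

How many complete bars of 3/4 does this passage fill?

5

One bar of 3/4 = 24 thirty-second notes.
In thirty-second notes: half tied to whole (half + whole) = 48; double-dotted eighth note = 7; eighth note = 4; dotted eighth note = 6; whole tied to half (whole + half) = 48; dotted sixteenth = 3; dotted half = 24; sixteenth note = 2.
Total: 48 + 7 + 4 + 6 + 48 + 3 + 24 + 2 = 142.
142 ÷ 24 = 5 complete bars with 22 left over.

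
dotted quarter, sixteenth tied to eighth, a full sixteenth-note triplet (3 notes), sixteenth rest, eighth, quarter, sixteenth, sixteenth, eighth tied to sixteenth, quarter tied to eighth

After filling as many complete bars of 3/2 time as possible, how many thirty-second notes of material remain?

One bar of 3/2 = 24 sixteenth notes.
Working in sixteenth notes: dotted quarter = 6; sixteenth tied to eighth (sixteenth + eighth) = 3; a full sixteenth-note triplet (3 notes) (three triplet sixteenths span one eighth) = 2; sixteenth rest = 1; eighth = 2; quarter = 4; sixteenth = 1; sixteenth = 1; eighth tied to sixteenth (eighth + sixteenth) = 3; quarter tied to eighth (quarter + eighth) = 6.
Altogether 6 + 3 + 2 + 1 + 2 + 4 + 1 + 1 + 3 + 6 = 29.
29 ÷ 24 = 1 complete bar with 5 sixteenth notes remaining = 10 thirty-second notes.

10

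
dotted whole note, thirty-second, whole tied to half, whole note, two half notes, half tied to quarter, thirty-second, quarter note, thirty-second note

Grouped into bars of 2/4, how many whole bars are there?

12

One bar of 2/4 = 16 thirty-second notes.
Express everything in thirty-second notes: dotted whole note = 48; thirty-second = 1; whole tied to half (whole + half) = 48; whole note = 32; half note = 16; half note = 16; half tied to quarter (half + quarter) = 24; thirty-second = 1; quarter note = 8; thirty-second note = 1.
Adding: 48 + 1 + 48 + 32 + 16 + 16 + 24 + 1 + 8 + 1 = 195.
195 ÷ 16 = 12 complete bars with 3 left over.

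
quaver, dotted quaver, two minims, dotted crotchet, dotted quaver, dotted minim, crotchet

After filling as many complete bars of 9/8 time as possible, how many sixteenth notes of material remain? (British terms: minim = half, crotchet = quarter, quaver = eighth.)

One bar of 9/8 = 18 sixteenth notes.
Express everything in sixteenth notes: quaver = 2; dotted quaver = 3; minim = 8; minim = 8; dotted crotchet = 6; dotted quaver = 3; dotted minim = 12; crotchet = 4.
Total: 2 + 3 + 8 + 8 + 6 + 3 + 12 + 4 = 46.
46 ÷ 18 = 2 complete bars with 10 sixteenth notes remaining.

10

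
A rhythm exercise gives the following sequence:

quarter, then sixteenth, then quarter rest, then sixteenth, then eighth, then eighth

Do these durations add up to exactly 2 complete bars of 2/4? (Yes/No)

One bar of 2/4 = 8 sixteenth notes, so 2 bars = 16.
Each duration in sixteenth notes: quarter = 4; sixteenth = 1; quarter rest = 4; sixteenth = 1; eighth = 2; eighth = 2.
Adding: 4 + 1 + 4 + 1 + 2 + 2 = 14.
14 falls short of 16, so the answer is No.

No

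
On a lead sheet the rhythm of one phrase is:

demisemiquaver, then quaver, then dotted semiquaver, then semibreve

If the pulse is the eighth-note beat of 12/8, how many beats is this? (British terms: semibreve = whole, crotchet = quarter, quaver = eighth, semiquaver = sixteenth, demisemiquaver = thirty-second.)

One eighth-note beat = 4 thirty-second notes.
Express everything in thirty-second notes: demisemiquaver = 1; quaver = 4; dotted semiquaver = 3; semibreve = 32.
Sum: 1 + 4 + 3 + 32 = 40.
40 ÷ 4 = 10 beats.

10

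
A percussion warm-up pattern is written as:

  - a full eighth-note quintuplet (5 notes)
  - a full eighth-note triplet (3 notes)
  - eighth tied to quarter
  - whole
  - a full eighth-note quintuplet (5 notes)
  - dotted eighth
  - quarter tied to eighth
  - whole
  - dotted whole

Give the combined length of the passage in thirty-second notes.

Each duration in thirty-second notes: a full eighth-note quintuplet (5 notes) (five quintuplet eighths span one half) = 16; a full eighth-note triplet (3 notes) (three triplet eighths span one quarter) = 8; eighth tied to quarter (eighth + quarter) = 12; whole = 32; a full eighth-note quintuplet (5 notes) (five quintuplet eighths span one half) = 16; dotted eighth = 6; quarter tied to eighth (quarter + eighth) = 12; whole = 32; dotted whole = 48.
Adding: 16 + 8 + 12 + 32 + 16 + 6 + 12 + 32 + 48 = 182 thirty-second notes.

182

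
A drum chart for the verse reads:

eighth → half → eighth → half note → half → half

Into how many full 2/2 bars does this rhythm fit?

2

One bar of 2/2 = 8 eighth notes.
Each duration in eighth notes: eighth = 1; half = 4; eighth = 1; half note = 4; half = 4; half = 4.
Altogether 1 + 4 + 1 + 4 + 4 + 4 = 18.
18 ÷ 8 = 2 complete bars with 2 left over.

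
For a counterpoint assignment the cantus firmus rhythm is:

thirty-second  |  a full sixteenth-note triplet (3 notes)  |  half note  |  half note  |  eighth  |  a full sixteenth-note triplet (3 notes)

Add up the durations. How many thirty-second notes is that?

45

In thirty-second notes: thirty-second = 1; a full sixteenth-note triplet (3 notes) (three triplet sixteenths span one eighth) = 4; half note = 16; half note = 16; eighth = 4; a full sixteenth-note triplet (3 notes) (three triplet sixteenths span one eighth) = 4.
Altogether 1 + 4 + 16 + 16 + 4 + 4 = 45 thirty-second notes.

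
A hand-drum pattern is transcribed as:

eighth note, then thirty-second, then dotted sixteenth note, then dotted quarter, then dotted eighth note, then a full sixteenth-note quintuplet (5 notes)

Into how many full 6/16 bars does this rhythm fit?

2

One bar of 6/16 = 12 thirty-second notes.
Express everything in thirty-second notes: eighth note = 4; thirty-second = 1; dotted sixteenth note = 3; dotted quarter = 12; dotted eighth note = 6; a full sixteenth-note quintuplet (5 notes) (five quintuplet sixteenths span one quarter) = 8.
Altogether 4 + 1 + 3 + 12 + 6 + 8 = 34.
34 ÷ 12 = 2 complete bars with 10 left over.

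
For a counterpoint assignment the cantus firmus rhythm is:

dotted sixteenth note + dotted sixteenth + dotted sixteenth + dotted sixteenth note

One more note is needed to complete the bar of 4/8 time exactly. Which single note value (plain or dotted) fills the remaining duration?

eighth note

The bar of 4/8 = 16 thirty-second notes.
Convert each value to thirty-second notes: dotted sixteenth note = 3; dotted sixteenth = 3; dotted sixteenth = 3; dotted sixteenth note = 3.
Adding: 3 + 3 + 3 + 3 = 12.
Remaining: 16 − 12 = 4 thirty-second notes, which is a eighth note.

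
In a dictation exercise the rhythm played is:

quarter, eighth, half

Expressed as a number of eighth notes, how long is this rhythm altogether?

In eighth notes: quarter = 2; eighth = 1; half = 4.
Altogether 2 + 1 + 4 = 7 eighth notes.

7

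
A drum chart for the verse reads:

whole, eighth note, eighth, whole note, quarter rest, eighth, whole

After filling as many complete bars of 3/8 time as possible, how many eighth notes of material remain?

One bar of 3/8 = 3 eighth notes.
Working in eighth notes: whole = 8; eighth note = 1; eighth = 1; whole note = 8; quarter rest = 2; eighth = 1; whole = 8.
Altogether 8 + 1 + 1 + 8 + 2 + 1 + 8 = 29.
29 ÷ 3 = 9 complete bars with 2 eighth notes remaining.

2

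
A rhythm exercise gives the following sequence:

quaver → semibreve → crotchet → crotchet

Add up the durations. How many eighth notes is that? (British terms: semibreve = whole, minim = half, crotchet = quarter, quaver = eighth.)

13

Working in eighth notes: quaver = 1; semibreve = 8; crotchet = 2; crotchet = 2.
Total: 1 + 8 + 2 + 2 = 13 eighth notes.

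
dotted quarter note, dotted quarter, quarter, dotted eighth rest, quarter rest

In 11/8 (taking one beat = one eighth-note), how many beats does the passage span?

One eighth-note beat = 2 sixteenth notes.
Express everything in sixteenth notes: dotted quarter note = 6; dotted quarter = 6; quarter = 4; dotted eighth rest = 3; quarter rest = 4.
Sum: 6 + 6 + 4 + 3 + 4 = 23.
23 ÷ 2 = 11.5 beats.

11.5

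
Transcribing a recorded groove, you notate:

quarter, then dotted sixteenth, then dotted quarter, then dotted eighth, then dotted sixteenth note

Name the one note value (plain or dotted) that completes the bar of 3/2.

The bar of 3/2 = 48 thirty-second notes.
Express everything in thirty-second notes: quarter = 8; dotted sixteenth = 3; dotted quarter = 12; dotted eighth = 6; dotted sixteenth note = 3.
Sum: 8 + 3 + 12 + 6 + 3 = 32.
Remaining: 48 − 32 = 16 thirty-second notes, which is a half note.

half note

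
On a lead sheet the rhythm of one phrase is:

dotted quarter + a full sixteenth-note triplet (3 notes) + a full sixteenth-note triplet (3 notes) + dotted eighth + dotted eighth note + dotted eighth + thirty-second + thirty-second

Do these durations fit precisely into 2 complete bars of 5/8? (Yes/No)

One bar of 5/8 = 20 thirty-second notes, so 2 bars = 40.
Each duration in thirty-second notes: dotted quarter = 12; a full sixteenth-note triplet (3 notes) (three triplet sixteenths span one eighth) = 4; a full sixteenth-note triplet (3 notes) (three triplet sixteenths span one eighth) = 4; dotted eighth = 6; dotted eighth note = 6; dotted eighth = 6; thirty-second = 1; thirty-second = 1.
Sum: 12 + 4 + 4 + 6 + 6 + 6 + 1 + 1 = 40.
40 equals 40, so the answer is Yes.

Yes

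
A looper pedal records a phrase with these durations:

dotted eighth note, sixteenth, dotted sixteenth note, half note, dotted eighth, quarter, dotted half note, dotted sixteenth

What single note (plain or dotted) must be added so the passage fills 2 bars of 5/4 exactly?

2 bars of 5/4 = 80 thirty-second notes.
In thirty-second notes: dotted eighth note = 6; sixteenth = 2; dotted sixteenth note = 3; half note = 16; dotted eighth = 6; quarter = 8; dotted half note = 24; dotted sixteenth = 3.
Adding: 6 + 2 + 3 + 16 + 6 + 8 + 24 + 3 = 68.
Remaining: 80 − 68 = 12 thirty-second notes, which is a dotted quarter note.

dotted quarter note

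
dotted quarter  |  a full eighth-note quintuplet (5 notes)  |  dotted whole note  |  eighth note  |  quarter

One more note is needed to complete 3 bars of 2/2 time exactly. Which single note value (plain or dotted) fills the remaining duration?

quarter note

3 bars of 2/2 = 24 eighth notes.
Express everything in eighth notes: dotted quarter = 3; a full eighth-note quintuplet (5 notes) (five quintuplet eighths span one half) = 4; dotted whole note = 12; eighth note = 1; quarter = 2.
Total: 3 + 4 + 12 + 1 + 2 = 22.
Remaining: 24 − 22 = 2 eighth notes, which is a quarter note.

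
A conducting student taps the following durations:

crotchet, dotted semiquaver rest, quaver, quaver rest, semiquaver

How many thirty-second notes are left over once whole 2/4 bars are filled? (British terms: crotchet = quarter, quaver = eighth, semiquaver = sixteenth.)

5

One bar of 2/4 = 16 thirty-second notes.
Express everything in thirty-second notes: crotchet = 8; dotted semiquaver rest = 3; quaver = 4; quaver rest = 4; semiquaver = 2.
Sum: 8 + 3 + 4 + 4 + 2 = 21.
21 ÷ 16 = 1 complete bar with 5 thirty-second notes remaining.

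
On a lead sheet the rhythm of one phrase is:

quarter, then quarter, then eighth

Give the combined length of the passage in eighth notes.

5

Express everything in eighth notes: quarter = 2; quarter = 2; eighth = 1.
Altogether 2 + 2 + 1 = 5 eighth notes.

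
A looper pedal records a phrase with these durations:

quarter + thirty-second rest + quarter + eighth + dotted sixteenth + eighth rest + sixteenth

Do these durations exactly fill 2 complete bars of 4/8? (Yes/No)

No

One bar of 4/8 = 16 thirty-second notes, so 2 bars = 32.
Express everything in thirty-second notes: quarter = 8; thirty-second rest = 1; quarter = 8; eighth = 4; dotted sixteenth = 3; eighth rest = 4; sixteenth = 2.
Sum: 8 + 1 + 8 + 4 + 3 + 4 + 2 = 30.
30 falls short of 32, so the answer is No.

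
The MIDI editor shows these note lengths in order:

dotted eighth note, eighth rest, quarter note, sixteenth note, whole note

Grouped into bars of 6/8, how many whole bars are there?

2

One bar of 6/8 = 12 sixteenth notes.
In sixteenth notes: dotted eighth note = 3; eighth rest = 2; quarter note = 4; sixteenth note = 1; whole note = 16.
Sum: 3 + 2 + 4 + 1 + 16 = 26.
26 ÷ 12 = 2 complete bars with 2 left over.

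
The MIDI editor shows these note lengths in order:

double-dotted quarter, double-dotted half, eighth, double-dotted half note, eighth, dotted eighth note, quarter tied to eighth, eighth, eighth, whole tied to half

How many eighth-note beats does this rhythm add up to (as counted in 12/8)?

One eighth-note beat = 2 sixteenth notes.
Express everything in sixteenth notes: double-dotted quarter = 7; double-dotted half = 14; eighth = 2; double-dotted half note = 14; eighth = 2; dotted eighth note = 3; quarter tied to eighth (quarter + eighth) = 6; eighth = 2; eighth = 2; whole tied to half (whole + half) = 24.
Total: 7 + 14 + 2 + 14 + 2 + 3 + 6 + 2 + 2 + 24 = 76.
76 ÷ 2 = 38 beats.

38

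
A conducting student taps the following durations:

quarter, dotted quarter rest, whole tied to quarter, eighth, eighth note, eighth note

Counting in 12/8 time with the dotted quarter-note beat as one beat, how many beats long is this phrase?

6

One dotted quarter-note beat = 3 eighth notes.
Convert each value to eighth notes: quarter = 2; dotted quarter rest = 3; whole tied to quarter (whole + quarter) = 10; eighth = 1; eighth note = 1; eighth note = 1.
Adding: 2 + 3 + 10 + 1 + 1 + 1 = 18.
18 ÷ 3 = 6 beats.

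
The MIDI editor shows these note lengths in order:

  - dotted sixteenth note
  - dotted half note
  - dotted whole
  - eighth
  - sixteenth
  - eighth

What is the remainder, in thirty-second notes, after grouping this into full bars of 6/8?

13

One bar of 6/8 = 24 thirty-second notes.
Express everything in thirty-second notes: dotted sixteenth note = 3; dotted half note = 24; dotted whole = 48; eighth = 4; sixteenth = 2; eighth = 4.
Altogether 3 + 24 + 48 + 4 + 2 + 4 = 85.
85 ÷ 24 = 3 complete bars with 13 thirty-second notes remaining.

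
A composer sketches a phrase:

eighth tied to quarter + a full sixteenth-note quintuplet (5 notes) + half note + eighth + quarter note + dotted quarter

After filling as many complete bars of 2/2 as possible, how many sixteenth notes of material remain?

One bar of 2/2 = 8 eighth notes.
Each duration in eighth notes: eighth tied to quarter (eighth + quarter) = 3; a full sixteenth-note quintuplet (5 notes) (five quintuplet sixteenths span one quarter) = 2; half note = 4; eighth = 1; quarter note = 2; dotted quarter = 3.
Total: 3 + 2 + 4 + 1 + 2 + 3 = 15.
15 ÷ 8 = 1 complete bar with 7 eighth notes remaining = 14 sixteenth notes.

14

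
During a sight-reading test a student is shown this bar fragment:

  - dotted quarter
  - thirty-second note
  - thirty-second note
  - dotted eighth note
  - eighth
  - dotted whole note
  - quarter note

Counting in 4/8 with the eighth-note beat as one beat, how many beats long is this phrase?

One eighth-note beat = 4 thirty-second notes.
Working in thirty-second notes: dotted quarter = 12; thirty-second note = 1; thirty-second note = 1; dotted eighth note = 6; eighth = 4; dotted whole note = 48; quarter note = 8.
Adding: 12 + 1 + 1 + 6 + 4 + 48 + 8 = 80.
80 ÷ 4 = 20 beats.

20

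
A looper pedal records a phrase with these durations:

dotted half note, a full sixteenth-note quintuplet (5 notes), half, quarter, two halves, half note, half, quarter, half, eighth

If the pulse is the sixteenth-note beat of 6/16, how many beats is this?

74

One sixteenth-note beat = 2 thirty-second notes.
In thirty-second notes: dotted half note = 24; a full sixteenth-note quintuplet (5 notes) (five quintuplet sixteenths span one quarter) = 8; half = 16; quarter = 8; half = 16; half = 16; half note = 16; half = 16; quarter = 8; half = 16; eighth = 4.
Adding: 24 + 8 + 16 + 8 + 16 + 16 + 16 + 16 + 8 + 16 + 4 = 148.
148 ÷ 2 = 74 beats.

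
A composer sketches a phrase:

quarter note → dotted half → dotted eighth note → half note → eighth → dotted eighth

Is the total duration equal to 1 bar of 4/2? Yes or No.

One bar of 4/2 = 32 sixteenth notes.
Working in sixteenth notes: quarter note = 4; dotted half = 12; dotted eighth note = 3; half note = 8; eighth = 2; dotted eighth = 3.
Altogether 4 + 12 + 3 + 8 + 2 + 3 = 32.
32 equals 32, so the answer is Yes.

Yes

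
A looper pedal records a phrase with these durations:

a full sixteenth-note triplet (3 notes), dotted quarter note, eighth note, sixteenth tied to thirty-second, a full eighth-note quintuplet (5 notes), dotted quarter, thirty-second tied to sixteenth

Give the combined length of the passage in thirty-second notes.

Working in thirty-second notes: a full sixteenth-note triplet (3 notes) (three triplet sixteenths span one eighth) = 4; dotted quarter note = 12; eighth note = 4; sixteenth tied to thirty-second (sixteenth + thirty-second) = 3; a full eighth-note quintuplet (5 notes) (five quintuplet eighths span one half) = 16; dotted quarter = 12; thirty-second tied to sixteenth (thirty-second + sixteenth) = 3.
Adding: 4 + 12 + 4 + 3 + 16 + 12 + 3 = 54 thirty-second notes.

54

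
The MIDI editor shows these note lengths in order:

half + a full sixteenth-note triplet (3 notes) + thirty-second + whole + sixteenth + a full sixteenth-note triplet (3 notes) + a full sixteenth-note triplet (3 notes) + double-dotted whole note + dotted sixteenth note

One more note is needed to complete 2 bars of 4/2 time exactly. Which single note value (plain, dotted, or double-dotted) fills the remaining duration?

2 bars of 4/2 = 128 thirty-second notes.
In thirty-second notes: half = 16; a full sixteenth-note triplet (3 notes) (three triplet sixteenths span one eighth) = 4; thirty-second = 1; whole = 32; sixteenth = 2; a full sixteenth-note triplet (3 notes) (three triplet sixteenths span one eighth) = 4; a full sixteenth-note triplet (3 notes) (three triplet sixteenths span one eighth) = 4; double-dotted whole note = 56; dotted sixteenth note = 3.
Sum: 16 + 4 + 1 + 32 + 2 + 4 + 4 + 56 + 3 = 122.
Remaining: 128 − 122 = 6 thirty-second notes, which is a dotted eighth note.

dotted eighth note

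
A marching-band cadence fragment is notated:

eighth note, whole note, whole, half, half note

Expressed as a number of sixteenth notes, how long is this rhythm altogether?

50

Each duration in sixteenth notes: eighth note = 2; whole note = 16; whole = 16; half = 8; half note = 8.
Sum: 2 + 16 + 16 + 8 + 8 = 50 sixteenth notes.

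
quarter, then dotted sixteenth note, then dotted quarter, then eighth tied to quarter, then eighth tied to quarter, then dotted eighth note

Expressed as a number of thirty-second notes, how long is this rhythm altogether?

53

Convert each value to thirty-second notes: quarter = 8; dotted sixteenth note = 3; dotted quarter = 12; eighth tied to quarter (eighth + quarter) = 12; eighth tied to quarter (eighth + quarter) = 12; dotted eighth note = 6.
Altogether 8 + 3 + 12 + 12 + 12 + 6 = 53 thirty-second notes.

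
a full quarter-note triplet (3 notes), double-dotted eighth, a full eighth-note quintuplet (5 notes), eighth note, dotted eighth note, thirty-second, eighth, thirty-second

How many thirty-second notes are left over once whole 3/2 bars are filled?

7

One bar of 3/2 = 48 thirty-second notes.
Each duration in thirty-second notes: a full quarter-note triplet (3 notes) (three triplet quarters span one half) = 16; double-dotted eighth = 7; a full eighth-note quintuplet (5 notes) (five quintuplet eighths span one half) = 16; eighth note = 4; dotted eighth note = 6; thirty-second = 1; eighth = 4; thirty-second = 1.
Sum: 16 + 7 + 16 + 4 + 6 + 1 + 4 + 1 = 55.
55 ÷ 48 = 1 complete bar with 7 thirty-second notes remaining.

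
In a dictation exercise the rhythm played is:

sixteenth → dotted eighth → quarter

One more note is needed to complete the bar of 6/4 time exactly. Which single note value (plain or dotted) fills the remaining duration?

whole note

The bar of 6/4 = 24 sixteenth notes.
Convert each value to sixteenth notes: sixteenth = 1; dotted eighth = 3; quarter = 4.
Total: 1 + 3 + 4 = 8.
Remaining: 24 − 8 = 16 sixteenth notes, which is a whole note.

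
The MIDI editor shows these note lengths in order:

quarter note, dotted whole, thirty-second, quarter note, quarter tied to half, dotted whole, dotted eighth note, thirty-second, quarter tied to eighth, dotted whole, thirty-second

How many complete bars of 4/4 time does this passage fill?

One bar of 4/4 = 32 thirty-second notes.
Convert each value to thirty-second notes: quarter note = 8; dotted whole = 48; thirty-second = 1; quarter note = 8; quarter tied to half (quarter + half) = 24; dotted whole = 48; dotted eighth note = 6; thirty-second = 1; quarter tied to eighth (quarter + eighth) = 12; dotted whole = 48; thirty-second = 1.
Altogether 8 + 48 + 1 + 8 + 24 + 48 + 6 + 1 + 12 + 48 + 1 = 205.
205 ÷ 32 = 6 complete bars with 13 left over.

6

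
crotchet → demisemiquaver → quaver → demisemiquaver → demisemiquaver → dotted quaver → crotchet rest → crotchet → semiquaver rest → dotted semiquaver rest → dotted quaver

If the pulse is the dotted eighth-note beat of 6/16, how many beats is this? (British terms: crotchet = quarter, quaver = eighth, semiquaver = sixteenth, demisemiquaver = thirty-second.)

8

One dotted eighth-note beat = 6 thirty-second notes.
Each duration in thirty-second notes: crotchet = 8; demisemiquaver = 1; quaver = 4; demisemiquaver = 1; demisemiquaver = 1; dotted quaver = 6; crotchet rest = 8; crotchet = 8; semiquaver rest = 2; dotted semiquaver rest = 3; dotted quaver = 6.
Sum: 8 + 1 + 4 + 1 + 1 + 6 + 8 + 8 + 2 + 3 + 6 = 48.
48 ÷ 6 = 8 beats.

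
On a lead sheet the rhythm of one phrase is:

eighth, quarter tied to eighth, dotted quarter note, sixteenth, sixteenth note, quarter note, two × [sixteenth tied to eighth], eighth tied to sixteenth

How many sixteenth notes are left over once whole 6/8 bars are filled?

One bar of 6/8 = 12 sixteenth notes.
Each duration in sixteenth notes: eighth = 2; quarter tied to eighth (quarter + eighth) = 6; dotted quarter note = 6; sixteenth = 1; sixteenth note = 1; quarter note = 4; sixteenth tied to eighth (sixteenth + eighth) = 3; sixteenth tied to eighth (sixteenth + eighth) = 3; eighth tied to sixteenth (eighth + sixteenth) = 3.
Total: 2 + 6 + 6 + 1 + 1 + 4 + 3 + 3 + 3 = 29.
29 ÷ 12 = 2 complete bars with 5 sixteenth notes remaining.

5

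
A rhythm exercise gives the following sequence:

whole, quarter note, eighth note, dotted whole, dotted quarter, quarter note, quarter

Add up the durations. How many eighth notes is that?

Convert each value to eighth notes: whole = 8; quarter note = 2; eighth note = 1; dotted whole = 12; dotted quarter = 3; quarter note = 2; quarter = 2.
Total: 8 + 2 + 1 + 12 + 3 + 2 + 2 = 30 eighth notes.

30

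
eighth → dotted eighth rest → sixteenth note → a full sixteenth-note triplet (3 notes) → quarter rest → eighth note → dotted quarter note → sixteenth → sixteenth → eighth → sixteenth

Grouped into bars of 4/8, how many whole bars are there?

One bar of 4/8 = 8 sixteenth notes.
Working in sixteenth notes: eighth = 2; dotted eighth rest = 3; sixteenth note = 1; a full sixteenth-note triplet (3 notes) (three triplet sixteenths span one eighth) = 2; quarter rest = 4; eighth note = 2; dotted quarter note = 6; sixteenth = 1; sixteenth = 1; eighth = 2; sixteenth = 1.
Total: 2 + 3 + 1 + 2 + 4 + 2 + 6 + 1 + 1 + 2 + 1 = 25.
25 ÷ 8 = 3 complete bars with 1 left over.

3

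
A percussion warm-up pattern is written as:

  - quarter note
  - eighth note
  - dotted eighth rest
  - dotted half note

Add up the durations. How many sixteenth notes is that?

Express everything in sixteenth notes: quarter note = 4; eighth note = 2; dotted eighth rest = 3; dotted half note = 12.
Adding: 4 + 2 + 3 + 12 = 21 sixteenth notes.

21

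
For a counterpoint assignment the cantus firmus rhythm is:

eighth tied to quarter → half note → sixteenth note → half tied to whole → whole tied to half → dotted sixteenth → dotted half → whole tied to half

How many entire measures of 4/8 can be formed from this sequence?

One bar of 4/8 = 16 thirty-second notes.
Express everything in thirty-second notes: eighth tied to quarter (eighth + quarter) = 12; half note = 16; sixteenth note = 2; half tied to whole (half + whole) = 48; whole tied to half (whole + half) = 48; dotted sixteenth = 3; dotted half = 24; whole tied to half (whole + half) = 48.
Adding: 12 + 16 + 2 + 48 + 48 + 3 + 24 + 48 = 201.
201 ÷ 16 = 12 complete bars with 9 left over.

12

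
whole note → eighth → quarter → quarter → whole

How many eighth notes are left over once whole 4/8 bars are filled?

One bar of 4/8 = 4 eighth notes.
Express everything in eighth notes: whole note = 8; eighth = 1; quarter = 2; quarter = 2; whole = 8.
Altogether 8 + 1 + 2 + 2 + 8 = 21.
21 ÷ 4 = 5 complete bars with 1 eighth note remaining.

1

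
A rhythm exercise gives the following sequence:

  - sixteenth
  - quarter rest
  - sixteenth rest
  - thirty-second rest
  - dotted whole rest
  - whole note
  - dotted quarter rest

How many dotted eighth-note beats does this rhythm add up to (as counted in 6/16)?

One dotted eighth-note beat = 6 thirty-second notes.
Each duration in thirty-second notes: sixteenth = 2; quarter rest = 8; sixteenth rest = 2; thirty-second rest = 1; dotted whole rest = 48; whole note = 32; dotted quarter rest = 12.
Adding: 2 + 8 + 2 + 1 + 48 + 32 + 12 = 105.
105 ÷ 6 = 17.5 beats.

17.5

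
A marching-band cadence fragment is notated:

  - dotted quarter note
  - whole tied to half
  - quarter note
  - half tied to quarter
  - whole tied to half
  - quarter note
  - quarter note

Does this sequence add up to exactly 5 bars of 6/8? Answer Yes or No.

No

One bar of 6/8 = 6 eighth notes, so 5 bars = 30.
Convert each value to eighth notes: dotted quarter note = 3; whole tied to half (whole + half) = 12; quarter note = 2; half tied to quarter (half + quarter) = 6; whole tied to half (whole + half) = 12; quarter note = 2; quarter note = 2.
Total: 3 + 12 + 2 + 6 + 12 + 2 + 2 = 39.
39 exceeds 30, so the answer is No.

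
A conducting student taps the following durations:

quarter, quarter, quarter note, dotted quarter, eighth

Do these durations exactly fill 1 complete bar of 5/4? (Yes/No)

Yes

One bar of 5/4 = 10 eighth notes.
Convert each value to eighth notes: quarter = 2; quarter = 2; quarter note = 2; dotted quarter = 3; eighth = 1.
Total: 2 + 2 + 2 + 3 + 1 = 10.
10 equals 10, so the answer is Yes.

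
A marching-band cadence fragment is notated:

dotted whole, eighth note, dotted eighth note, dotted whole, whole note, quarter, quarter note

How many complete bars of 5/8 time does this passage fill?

One bar of 5/8 = 10 sixteenth notes.
In sixteenth notes: dotted whole = 24; eighth note = 2; dotted eighth note = 3; dotted whole = 24; whole note = 16; quarter = 4; quarter note = 4.
Sum: 24 + 2 + 3 + 24 + 16 + 4 + 4 = 77.
77 ÷ 10 = 7 complete bars with 7 left over.

7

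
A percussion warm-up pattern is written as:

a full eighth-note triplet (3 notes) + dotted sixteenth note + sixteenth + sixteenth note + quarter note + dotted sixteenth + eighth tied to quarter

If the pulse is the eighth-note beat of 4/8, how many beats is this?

One eighth-note beat = 4 thirty-second notes.
Convert each value to thirty-second notes: a full eighth-note triplet (3 notes) (three triplet eighths span one quarter) = 8; dotted sixteenth note = 3; sixteenth = 2; sixteenth note = 2; quarter note = 8; dotted sixteenth = 3; eighth tied to quarter (eighth + quarter) = 12.
Altogether 8 + 3 + 2 + 2 + 8 + 3 + 12 = 38.
38 ÷ 4 = 9.5 beats.

9.5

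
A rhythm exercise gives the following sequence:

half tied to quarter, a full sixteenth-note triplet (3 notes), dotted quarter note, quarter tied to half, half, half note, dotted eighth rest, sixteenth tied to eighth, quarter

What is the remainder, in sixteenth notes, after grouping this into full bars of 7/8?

One bar of 7/8 = 14 sixteenth notes.
Express everything in sixteenth notes: half tied to quarter (half + quarter) = 12; a full sixteenth-note triplet (3 notes) (three triplet sixteenths span one eighth) = 2; dotted quarter note = 6; quarter tied to half (quarter + half) = 12; half = 8; half note = 8; dotted eighth rest = 3; sixteenth tied to eighth (sixteenth + eighth) = 3; quarter = 4.
Sum: 12 + 2 + 6 + 12 + 8 + 8 + 3 + 3 + 4 = 58.
58 ÷ 14 = 4 complete bars with 2 sixteenth notes remaining.

2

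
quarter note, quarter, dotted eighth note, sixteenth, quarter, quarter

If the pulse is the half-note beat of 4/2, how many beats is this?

One half-note beat = 8 sixteenth notes.
Convert each value to sixteenth notes: quarter note = 4; quarter = 4; dotted eighth note = 3; sixteenth = 1; quarter = 4; quarter = 4.
Altogether 4 + 4 + 3 + 1 + 4 + 4 = 20.
20 ÷ 8 = 2.5 beats.

2.5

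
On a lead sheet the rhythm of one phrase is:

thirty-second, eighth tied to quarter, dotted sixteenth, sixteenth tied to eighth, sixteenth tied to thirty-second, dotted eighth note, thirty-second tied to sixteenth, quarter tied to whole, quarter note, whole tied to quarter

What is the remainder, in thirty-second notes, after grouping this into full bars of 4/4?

26

One bar of 4/4 = 32 thirty-second notes.
Express everything in thirty-second notes: thirty-second = 1; eighth tied to quarter (eighth + quarter) = 12; dotted sixteenth = 3; sixteenth tied to eighth (sixteenth + eighth) = 6; sixteenth tied to thirty-second (sixteenth + thirty-second) = 3; dotted eighth note = 6; thirty-second tied to sixteenth (thirty-second + sixteenth) = 3; quarter tied to whole (quarter + whole) = 40; quarter note = 8; whole tied to quarter (whole + quarter) = 40.
Altogether 1 + 12 + 3 + 6 + 3 + 6 + 3 + 40 + 8 + 40 = 122.
122 ÷ 32 = 3 complete bars with 26 thirty-second notes remaining.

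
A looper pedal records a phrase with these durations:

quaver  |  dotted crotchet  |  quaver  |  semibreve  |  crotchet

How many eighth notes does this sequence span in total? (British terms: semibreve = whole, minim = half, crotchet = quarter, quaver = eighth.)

15

In eighth notes: quaver = 1; dotted crotchet = 3; quaver = 1; semibreve = 8; crotchet = 2.
Total: 1 + 3 + 1 + 8 + 2 = 15 eighth notes.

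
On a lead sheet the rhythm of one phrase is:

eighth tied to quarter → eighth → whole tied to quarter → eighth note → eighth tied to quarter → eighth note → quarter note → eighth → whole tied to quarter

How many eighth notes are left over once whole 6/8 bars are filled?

One bar of 6/8 = 6 eighth notes.
In eighth notes: eighth tied to quarter (eighth + quarter) = 3; eighth = 1; whole tied to quarter (whole + quarter) = 10; eighth note = 1; eighth tied to quarter (eighth + quarter) = 3; eighth note = 1; quarter note = 2; eighth = 1; whole tied to quarter (whole + quarter) = 10.
Altogether 3 + 1 + 10 + 1 + 3 + 1 + 2 + 1 + 10 = 32.
32 ÷ 6 = 5 complete bars with 2 eighth notes remaining.

2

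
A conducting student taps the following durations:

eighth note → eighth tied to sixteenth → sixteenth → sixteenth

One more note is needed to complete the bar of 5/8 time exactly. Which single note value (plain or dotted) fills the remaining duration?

The bar of 5/8 = 10 sixteenth notes.
Working in sixteenth notes: eighth note = 2; eighth tied to sixteenth (eighth + sixteenth) = 3; sixteenth = 1; sixteenth = 1.
Altogether 2 + 3 + 1 + 1 = 7.
Remaining: 10 − 7 = 3 sixteenth notes, which is a dotted eighth note.

dotted eighth note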